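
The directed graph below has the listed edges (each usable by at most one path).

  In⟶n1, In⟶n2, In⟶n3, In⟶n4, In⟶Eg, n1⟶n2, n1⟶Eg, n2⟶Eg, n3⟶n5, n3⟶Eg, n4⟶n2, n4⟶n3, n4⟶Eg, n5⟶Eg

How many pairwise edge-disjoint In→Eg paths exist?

5

Assign every edge capacity 1; by Menger, the answer equals the max flow.
Path In→Eg (+1); total 1.
Path In→n1→Eg (+1); total 2.
Path In→n2→Eg (+1); total 3.
Path In→n3→Eg (+1); total 4.
Path In→n4→Eg (+1); total 5.
No residual In→Eg path; max flow = 5.
Certifying cut of size 5: {In→Eg, In→n1, In→n2, In→n3, In→n4}.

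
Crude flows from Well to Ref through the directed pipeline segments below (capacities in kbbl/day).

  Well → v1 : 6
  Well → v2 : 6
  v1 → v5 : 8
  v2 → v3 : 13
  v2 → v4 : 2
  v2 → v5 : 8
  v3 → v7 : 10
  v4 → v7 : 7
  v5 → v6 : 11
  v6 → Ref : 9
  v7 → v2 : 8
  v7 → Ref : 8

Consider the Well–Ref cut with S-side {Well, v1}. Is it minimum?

No — its capacity is 14, but the minimum cut has capacity 12.

Given cut capacity: 6 + 8 = 14.
Augment Well→v1→v5→v6→Ref: bottleneck 6, flow now 6.
Augment Well→v2→v3→v7→Ref: bottleneck 6, flow now 12.
No augmenting path remains; maximum flow = 12.
In the residual graph, reachable from Well: {Well}.
Min-cut edges: Well→v1 (6), Well→v2 (6); capacity 6 + 6 = 12.
Cut capacity 14 exceeds the max flow 12, so it is not minimum.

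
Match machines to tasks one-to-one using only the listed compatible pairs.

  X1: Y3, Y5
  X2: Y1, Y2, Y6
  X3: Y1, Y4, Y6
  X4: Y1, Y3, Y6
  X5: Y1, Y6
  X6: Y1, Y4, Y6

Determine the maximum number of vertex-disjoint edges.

Unit-capacity flow: source→left, listed edges, right→sink; max matching = max flow.
Augmenting path X1→Y3 (+1); matched 1.
Augmenting path X2→Y1 (+1); matched 2.
Augmenting path X3→Y4 (+1); matched 3.
Augmenting path X4→Y6 (+1); matched 4.
Augmenting path X5→Y1→X2→Y2 (+1); matched 5.
Augmenting path X6→Y6→X4→Y3→X1→Y5 (+1); matched 6.
No augmenting path remains; maximum matching = 6.
König certificate: {X1, X2, X3, X4, X5, X6} is a vertex cover of size 6 (every listed pair touches it), so no matching can be larger.

6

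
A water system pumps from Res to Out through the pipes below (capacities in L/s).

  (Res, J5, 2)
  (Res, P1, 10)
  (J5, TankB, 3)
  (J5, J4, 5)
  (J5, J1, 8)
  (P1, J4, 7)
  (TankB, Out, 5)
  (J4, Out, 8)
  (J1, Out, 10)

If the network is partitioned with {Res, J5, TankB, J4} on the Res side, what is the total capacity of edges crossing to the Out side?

31

Edges leaving {Res, J5, TankB, J4}: Res→P1 (10), J5→J1 (8), TankB→Out (5), J4→Out (8).
Cut capacity = 10 + 8 + 5 + 8 = 31.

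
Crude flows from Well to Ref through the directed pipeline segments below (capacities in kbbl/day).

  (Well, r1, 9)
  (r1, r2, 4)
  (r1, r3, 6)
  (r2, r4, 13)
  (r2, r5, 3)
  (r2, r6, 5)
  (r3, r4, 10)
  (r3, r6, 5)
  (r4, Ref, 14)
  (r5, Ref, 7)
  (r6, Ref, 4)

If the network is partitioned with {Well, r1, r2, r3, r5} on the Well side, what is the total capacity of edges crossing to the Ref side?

Edges leaving {Well, r1, r2, r3, r5}: r2→r4 (13), r2→r6 (5), r3→r4 (10), r3→r6 (5), r5→Ref (7).
Cut capacity = 13 + 5 + 10 + 5 + 7 = 40.

40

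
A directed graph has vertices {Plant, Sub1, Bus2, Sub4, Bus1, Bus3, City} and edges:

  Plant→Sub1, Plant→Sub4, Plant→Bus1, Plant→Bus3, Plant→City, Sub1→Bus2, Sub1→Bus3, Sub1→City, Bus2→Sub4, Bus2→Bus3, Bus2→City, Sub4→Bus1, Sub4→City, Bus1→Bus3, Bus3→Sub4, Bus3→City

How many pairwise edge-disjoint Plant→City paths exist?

4

Assign every edge capacity 1; by Menger, the answer equals the max flow.
Path Plant→City (+1); total 1.
Path Plant→Sub1→City (+1); total 2.
Path Plant→Sub4→City (+1); total 3.
Path Plant→Bus3→City (+1); total 4.
No residual Plant→City path; max flow = 4.
Certifying cut of size 4: {Bus3→City, Plant→City, Plant→Sub1, Sub4→City}.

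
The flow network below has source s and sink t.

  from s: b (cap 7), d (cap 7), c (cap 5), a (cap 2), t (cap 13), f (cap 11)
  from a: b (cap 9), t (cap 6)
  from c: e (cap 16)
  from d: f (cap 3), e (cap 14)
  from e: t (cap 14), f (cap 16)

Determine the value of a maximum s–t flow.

Augment s→t: bottleneck 13, flow now 13.
Augment s→a→t: bottleneck 2, flow now 15.
Augment s→c→e→t: bottleneck 5, flow now 20.
Augment s→d→e→t: bottleneck 7, flow now 27.
No augmenting path remains; maximum flow = 27.
In the residual graph, reachable from s: {s, b, f}.
Min-cut edges: s→a (2), s→c (5), s→d (7), s→t (13); capacity 2 + 5 + 7 + 13 = 27.
This cut is saturated, so no flow can exceed 27.

27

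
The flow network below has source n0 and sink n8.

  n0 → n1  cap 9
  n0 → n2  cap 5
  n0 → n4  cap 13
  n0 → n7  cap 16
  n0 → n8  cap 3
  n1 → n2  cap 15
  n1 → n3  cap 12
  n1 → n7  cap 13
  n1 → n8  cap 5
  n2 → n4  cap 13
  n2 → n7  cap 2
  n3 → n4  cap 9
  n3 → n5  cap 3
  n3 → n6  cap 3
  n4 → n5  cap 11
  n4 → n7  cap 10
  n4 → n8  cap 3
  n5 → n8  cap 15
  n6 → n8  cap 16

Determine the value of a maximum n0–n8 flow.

26

Augment n0→n8: bottleneck 3, flow now 3.
Augment n0→n1→n8: bottleneck 5, flow now 8.
Augment n0→n4→n8: bottleneck 3, flow now 11.
Augment n0→n4→n5→n8: bottleneck 10, flow now 21.
Augment n0→n1→n3→n5→n8: bottleneck 3, flow now 24.
Augment n0→n1→n3→n6→n8: bottleneck 1, flow now 25.
Augment n0→n2→n4→n5→n8: bottleneck 1, flow now 26.
No augmenting path remains; maximum flow = 26.
In the residual graph, reachable from n0: {n0, n2, n4, n7}.
Min-cut edges: n0→n1 (9), n0→n8 (3), n4→n5 (11), n4→n8 (3); capacity 9 + 3 + 11 + 3 = 26.
This cut is saturated, so no flow can exceed 26.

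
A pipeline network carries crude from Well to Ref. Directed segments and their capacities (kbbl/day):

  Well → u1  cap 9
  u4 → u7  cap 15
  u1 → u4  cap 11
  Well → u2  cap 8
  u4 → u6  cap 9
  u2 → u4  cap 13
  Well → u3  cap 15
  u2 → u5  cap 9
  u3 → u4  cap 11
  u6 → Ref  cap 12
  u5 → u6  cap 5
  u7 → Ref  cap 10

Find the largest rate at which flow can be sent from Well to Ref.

Augment Well→u1→u4→u6→Ref: bottleneck 9, flow now 9.
Augment Well→u2→u4→u7→Ref: bottleneck 8, flow now 17.
Augment Well→u3→u4→u7→Ref: bottleneck 2, flow now 19.
Augment Well→u3→u4→u2→u5→u6→Ref: bottleneck 3, flow now 22. (uses reverse residual edge)
No augmenting path remains; maximum flow = 22.
In the residual graph, reachable from Well: {Well, u1, u2, u3, u4, u5, u6, u7}.
Min-cut edges: u6→Ref (12), u7→Ref (10); capacity 12 + 10 = 22.
This cut is saturated, so no flow can exceed 22.

22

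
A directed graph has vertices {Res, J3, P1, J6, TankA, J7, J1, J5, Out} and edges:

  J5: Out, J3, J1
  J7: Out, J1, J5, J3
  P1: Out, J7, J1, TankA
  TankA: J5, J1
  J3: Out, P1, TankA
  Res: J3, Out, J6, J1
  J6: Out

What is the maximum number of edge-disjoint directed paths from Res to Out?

Assign every edge capacity 1; by Menger, the answer equals the max flow.
Path Res→Out (+1); total 1.
Path Res→J3→Out (+1); total 2.
Path Res→J6→Out (+1); total 3.
No residual Res→Out path; max flow = 3.
Certifying cut of size 3: {Res→J3, Res→J6, Res→Out}.

3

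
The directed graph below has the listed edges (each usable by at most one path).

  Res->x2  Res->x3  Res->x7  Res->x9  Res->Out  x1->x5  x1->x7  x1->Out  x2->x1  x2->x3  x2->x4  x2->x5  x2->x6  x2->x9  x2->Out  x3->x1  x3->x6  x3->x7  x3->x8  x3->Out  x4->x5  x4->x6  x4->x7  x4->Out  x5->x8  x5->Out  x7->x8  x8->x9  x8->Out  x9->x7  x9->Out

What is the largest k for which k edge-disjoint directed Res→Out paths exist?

Assign every edge capacity 1; by Menger, the answer equals the max flow.
Path Res→Out (+1); total 1.
Path Res→x2→Out (+1); total 2.
Path Res→x3→Out (+1); total 3.
Path Res→x9→Out (+1); total 4.
Path Res→x7→x8→Out (+1); total 5.
No residual Res→Out path; max flow = 5.
Certifying cut of size 5: {Res→Out, Res→x2, Res→x3, Res→x7, Res→x9}.

5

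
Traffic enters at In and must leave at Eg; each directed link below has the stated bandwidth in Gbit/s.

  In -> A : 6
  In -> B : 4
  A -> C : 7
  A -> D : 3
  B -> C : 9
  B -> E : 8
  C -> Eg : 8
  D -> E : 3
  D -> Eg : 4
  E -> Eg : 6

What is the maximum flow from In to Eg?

10

Augment In→A→C→Eg: bottleneck 6, flow now 6.
Augment In→B→C→Eg: bottleneck 2, flow now 8.
Augment In→B→E→Eg: bottleneck 2, flow now 10.
No augmenting path remains; maximum flow = 10.
In the residual graph, reachable from In: {In}.
Min-cut edges: In→A (6), In→B (4); capacity 6 + 4 = 10.
This cut is saturated, so no flow can exceed 10.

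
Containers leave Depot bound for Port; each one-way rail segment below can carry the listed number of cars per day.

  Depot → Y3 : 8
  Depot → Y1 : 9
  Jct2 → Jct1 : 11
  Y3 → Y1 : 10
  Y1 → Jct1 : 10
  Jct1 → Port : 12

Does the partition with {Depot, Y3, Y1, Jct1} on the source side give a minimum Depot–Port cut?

Given cut capacity: 12 = 12.
Augment Depot→Y1→Jct1→Port: bottleneck 9, flow now 9.
Augment Depot→Y3→Y1→Jct1→Port: bottleneck 1, flow now 10.
No augmenting path remains; maximum flow = 10.
In the residual graph, reachable from Depot: {Depot, Y3, Y1}.
Min-cut edges: Y1→Jct1 (10); capacity 10 = 10.
Cut capacity 12 exceeds the max flow 10, so it is not minimum.

No — its capacity is 12, but the minimum cut has capacity 10.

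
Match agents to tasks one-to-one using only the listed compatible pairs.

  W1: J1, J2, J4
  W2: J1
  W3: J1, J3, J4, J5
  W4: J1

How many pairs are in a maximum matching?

3

Unit-capacity flow: source→left, listed edges, right→sink; max matching = max flow.
Augmenting path W1→J1 (+1); matched 1.
Augmenting path W3→J3 (+1); matched 2.
Augmenting path W2→J1→W1→J2 (+1); matched 3.
No augmenting path remains; maximum matching = 3.
König certificate: {W1, W3, J1} is a vertex cover of size 3 (every listed pair touches it), so no matching can be larger.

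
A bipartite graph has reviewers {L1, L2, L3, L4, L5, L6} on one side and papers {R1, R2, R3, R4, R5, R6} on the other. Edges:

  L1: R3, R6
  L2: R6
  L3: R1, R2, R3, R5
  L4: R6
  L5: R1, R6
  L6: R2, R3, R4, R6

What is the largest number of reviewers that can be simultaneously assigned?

Unit-capacity flow: source→left, listed edges, right→sink; max matching = max flow.
Augmenting path L1→R3 (+1); matched 1.
Augmenting path L2→R6 (+1); matched 2.
Augmenting path L3→R1 (+1); matched 3.
Augmenting path L6→R2 (+1); matched 4.
Augmenting path L5→R1→L3→R5 (+1); matched 5.
No augmenting path remains; maximum matching = 5.
König certificate: {L1, L3, L5, L6, R6} is a vertex cover of size 5 (every listed pair touches it), so no matching can be larger.

5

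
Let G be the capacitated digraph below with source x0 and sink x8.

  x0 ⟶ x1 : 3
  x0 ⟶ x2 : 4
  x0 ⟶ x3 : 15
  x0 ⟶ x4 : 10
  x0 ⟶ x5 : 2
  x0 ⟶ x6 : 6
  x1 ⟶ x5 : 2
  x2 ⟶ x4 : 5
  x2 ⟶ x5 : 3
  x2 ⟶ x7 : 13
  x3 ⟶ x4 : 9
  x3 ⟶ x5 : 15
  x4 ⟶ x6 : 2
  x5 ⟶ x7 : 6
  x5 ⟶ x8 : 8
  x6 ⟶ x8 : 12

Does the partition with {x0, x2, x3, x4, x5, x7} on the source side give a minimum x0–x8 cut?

No — its capacity is 19, but the minimum cut has capacity 16.

Given cut capacity: 3 + 6 + 2 + 8 = 19.
Augment x0→x5→x8: bottleneck 2, flow now 2.
Augment x0→x6→x8: bottleneck 6, flow now 8.
Augment x0→x1→x5→x8: bottleneck 2, flow now 10.
Augment x0→x2→x5→x8: bottleneck 3, flow now 13.
Augment x0→x3→x5→x8: bottleneck 1, flow now 14.
Augment x0→x4→x6→x8: bottleneck 2, flow now 16.
No augmenting path remains; maximum flow = 16.
In the residual graph, reachable from x0: {x0, x1, x2, x3, x4, x5, x7}.
Min-cut edges: x0→x6 (6), x4→x6 (2), x5→x8 (8); capacity 6 + 2 + 8 = 16.
Cut capacity 19 exceeds the max flow 16, so it is not minimum.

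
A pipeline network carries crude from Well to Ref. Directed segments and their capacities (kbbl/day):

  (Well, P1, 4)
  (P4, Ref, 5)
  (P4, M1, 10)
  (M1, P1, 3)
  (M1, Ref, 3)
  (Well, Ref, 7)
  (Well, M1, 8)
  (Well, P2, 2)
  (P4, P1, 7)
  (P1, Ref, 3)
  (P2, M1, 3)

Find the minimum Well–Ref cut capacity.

Augment Well→Ref: bottleneck 7, flow now 7.
Augment Well→M1→Ref: bottleneck 3, flow now 10.
Augment Well→P1→Ref: bottleneck 3, flow now 13.
No augmenting path remains; maximum flow = 13.
By max-flow min-cut, the minimum cut capacity equals the max flow.
In the residual graph, reachable from Well: {Well, P2, M1, P1}.
Min-cut edges: Well→Ref (7), M1→Ref (3), P1→Ref (3); capacity 7 + 3 + 3 = 13.

13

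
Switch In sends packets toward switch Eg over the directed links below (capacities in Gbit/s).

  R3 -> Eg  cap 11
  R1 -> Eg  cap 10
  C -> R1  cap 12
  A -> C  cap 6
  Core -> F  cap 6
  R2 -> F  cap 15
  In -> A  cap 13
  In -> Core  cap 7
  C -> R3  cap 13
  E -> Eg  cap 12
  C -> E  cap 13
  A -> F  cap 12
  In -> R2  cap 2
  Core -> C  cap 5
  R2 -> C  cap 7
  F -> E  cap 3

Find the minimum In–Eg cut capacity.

16

Augment In→A→F→E→Eg: bottleneck 3, flow now 3.
Augment In→A→C→R3→Eg: bottleneck 6, flow now 9.
Augment In→R2→C→R3→Eg: bottleneck 2, flow now 11.
Augment In→Core→C→R3→Eg: bottleneck 3, flow now 14.
Augment In→Core→C→E→Eg: bottleneck 2, flow now 16.
No augmenting path remains; maximum flow = 16.
By max-flow min-cut, the minimum cut capacity equals the max flow.
In the residual graph, reachable from In: {In, A, Core, F}.
Min-cut edges: In→R2 (2), A→C (6), Core→C (5), F→E (3); capacity 2 + 6 + 5 + 3 = 16.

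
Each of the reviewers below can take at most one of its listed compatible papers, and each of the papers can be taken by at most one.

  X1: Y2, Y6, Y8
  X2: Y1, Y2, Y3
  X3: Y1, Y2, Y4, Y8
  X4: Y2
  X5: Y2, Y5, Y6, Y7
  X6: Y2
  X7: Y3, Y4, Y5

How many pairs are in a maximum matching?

Unit-capacity flow: source→left, listed edges, right→sink; max matching = max flow.
Augmenting path X1→Y2 (+1); matched 1.
Augmenting path X2→Y1 (+1); matched 2.
Augmenting path X3→Y4 (+1); matched 3.
Augmenting path X5→Y5 (+1); matched 4.
Augmenting path X7→Y3 (+1); matched 5.
Augmenting path X4→Y2→X1→Y6 (+1); matched 6.
No augmenting path remains; maximum matching = 6.
König certificate: {X1, X2, X3, X5, X7, Y2} is a vertex cover of size 6 (every listed pair touches it), so no matching can be larger.

6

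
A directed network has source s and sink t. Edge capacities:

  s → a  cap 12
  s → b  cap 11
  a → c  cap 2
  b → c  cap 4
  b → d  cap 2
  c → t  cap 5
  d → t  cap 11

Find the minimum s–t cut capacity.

Augment s→a→c→t: bottleneck 2, flow now 2.
Augment s→b→c→t: bottleneck 3, flow now 5.
Augment s→b→d→t: bottleneck 2, flow now 7.
No augmenting path remains; maximum flow = 7.
By max-flow min-cut, the minimum cut capacity equals the max flow.
In the residual graph, reachable from s: {s, a, b, c}.
Min-cut edges: b→d (2), c→t (5); capacity 2 + 5 = 7.

7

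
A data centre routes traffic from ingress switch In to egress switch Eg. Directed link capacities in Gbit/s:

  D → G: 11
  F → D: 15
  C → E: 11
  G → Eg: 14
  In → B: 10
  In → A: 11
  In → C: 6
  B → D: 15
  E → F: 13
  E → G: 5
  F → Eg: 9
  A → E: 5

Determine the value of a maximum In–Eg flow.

Augment In→A→E→F→Eg: bottleneck 5, flow now 5.
Augment In→B→D→G→Eg: bottleneck 10, flow now 15.
Augment In→C→E→F→Eg: bottleneck 4, flow now 19.
Augment In→C→E→G→Eg: bottleneck 2, flow now 21.
No augmenting path remains; maximum flow = 21.
In the residual graph, reachable from In: {In, A}.
Min-cut edges: In→B (10), In→C (6), A→E (5); capacity 10 + 6 + 5 = 21.
This cut is saturated, so no flow can exceed 21.

21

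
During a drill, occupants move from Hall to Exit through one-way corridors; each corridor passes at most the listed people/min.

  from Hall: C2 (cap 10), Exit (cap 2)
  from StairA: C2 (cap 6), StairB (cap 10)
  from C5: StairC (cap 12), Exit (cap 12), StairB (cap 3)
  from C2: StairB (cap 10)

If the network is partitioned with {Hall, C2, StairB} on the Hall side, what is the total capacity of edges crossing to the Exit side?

2

Edges leaving {Hall, C2, StairB}: Hall→Exit (2).
Cut capacity = 2 = 2.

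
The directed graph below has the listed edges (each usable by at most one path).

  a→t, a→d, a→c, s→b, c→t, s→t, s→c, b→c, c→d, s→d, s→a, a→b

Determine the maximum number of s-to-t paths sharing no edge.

Assign every edge capacity 1; by Menger, the answer equals the max flow.
Path s→t (+1); total 1.
Path s→a→t (+1); total 2.
Path s→c→t (+1); total 3.
No residual s→t path; max flow = 3.
Certifying cut of size 3: {c→t, s→a, s→t}.

3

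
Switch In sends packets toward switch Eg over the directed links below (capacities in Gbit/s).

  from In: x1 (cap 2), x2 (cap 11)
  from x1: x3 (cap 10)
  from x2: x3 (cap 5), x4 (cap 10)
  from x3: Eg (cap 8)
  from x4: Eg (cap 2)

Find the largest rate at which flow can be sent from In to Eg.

9

Augment In→x1→x3→Eg: bottleneck 2, flow now 2.
Augment In→x2→x3→Eg: bottleneck 5, flow now 7.
Augment In→x2→x4→Eg: bottleneck 2, flow now 9.
No augmenting path remains; maximum flow = 9.
In the residual graph, reachable from In: {In, x2, x4}.
Min-cut edges: In→x1 (2), x2→x3 (5), x4→Eg (2); capacity 2 + 5 + 2 = 9.
This cut is saturated, so no flow can exceed 9.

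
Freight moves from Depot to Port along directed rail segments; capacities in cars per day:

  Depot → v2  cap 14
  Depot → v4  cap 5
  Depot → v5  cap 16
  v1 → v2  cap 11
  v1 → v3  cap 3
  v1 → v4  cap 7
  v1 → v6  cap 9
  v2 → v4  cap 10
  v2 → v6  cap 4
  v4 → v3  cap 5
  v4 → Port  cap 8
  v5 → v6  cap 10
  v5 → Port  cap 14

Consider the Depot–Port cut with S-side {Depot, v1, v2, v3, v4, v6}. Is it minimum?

Given cut capacity: 16 + 8 = 24.
Augment Depot→v4→Port: bottleneck 5, flow now 5.
Augment Depot→v5→Port: bottleneck 14, flow now 19.
Augment Depot→v2→v4→Port: bottleneck 3, flow now 22.
No augmenting path remains; maximum flow = 22.
In the residual graph, reachable from Depot: {Depot, v2, v3, v4, v5, v6}.
Min-cut edges: v4→Port (8), v5→Port (14); capacity 8 + 14 = 22.
Cut capacity 24 exceeds the max flow 22, so it is not minimum.

No — its capacity is 24, but the minimum cut has capacity 22.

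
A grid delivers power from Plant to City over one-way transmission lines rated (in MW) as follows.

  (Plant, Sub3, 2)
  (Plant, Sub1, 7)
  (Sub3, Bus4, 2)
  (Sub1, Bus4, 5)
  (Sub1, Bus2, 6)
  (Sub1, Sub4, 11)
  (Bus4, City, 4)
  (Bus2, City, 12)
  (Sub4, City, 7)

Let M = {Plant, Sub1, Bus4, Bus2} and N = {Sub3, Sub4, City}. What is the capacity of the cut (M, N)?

29

Edges leaving {Plant, Sub1, Bus4, Bus2}: Plant→Sub3 (2), Sub1→Sub4 (11), Bus4→City (4), Bus2→City (12).
Cut capacity = 2 + 11 + 4 + 12 = 29.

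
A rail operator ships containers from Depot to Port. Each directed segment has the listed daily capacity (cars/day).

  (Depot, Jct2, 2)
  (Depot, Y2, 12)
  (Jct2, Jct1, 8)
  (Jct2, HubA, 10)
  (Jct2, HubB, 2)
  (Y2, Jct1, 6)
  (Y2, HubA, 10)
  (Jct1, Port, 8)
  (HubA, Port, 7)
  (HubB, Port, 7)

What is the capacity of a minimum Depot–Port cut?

Augment Depot→Jct2→Jct1→Port: bottleneck 2, flow now 2.
Augment Depot→Y2→Jct1→Port: bottleneck 6, flow now 8.
Augment Depot→Y2→HubA→Port: bottleneck 6, flow now 14.
No augmenting path remains; maximum flow = 14.
By max-flow min-cut, the minimum cut capacity equals the max flow.
In the residual graph, reachable from Depot: {Depot}.
Min-cut edges: Depot→Jct2 (2), Depot→Y2 (12); capacity 2 + 12 = 14.

14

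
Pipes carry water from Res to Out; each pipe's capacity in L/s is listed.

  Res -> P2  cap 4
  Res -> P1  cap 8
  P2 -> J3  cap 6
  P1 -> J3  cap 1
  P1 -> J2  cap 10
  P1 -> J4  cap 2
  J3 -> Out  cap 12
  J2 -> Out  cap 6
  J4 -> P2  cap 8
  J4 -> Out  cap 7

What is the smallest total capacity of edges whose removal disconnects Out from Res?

12

Augment Res→P2→J3→Out: bottleneck 4, flow now 4.
Augment Res→P1→J3→Out: bottleneck 1, flow now 5.
Augment Res→P1→J2→Out: bottleneck 6, flow now 11.
Augment Res→P1→J4→Out: bottleneck 1, flow now 12.
No augmenting path remains; maximum flow = 12.
By max-flow min-cut, the minimum cut capacity equals the max flow.
In the residual graph, reachable from Res: {Res}.
Min-cut edges: Res→P2 (4), Res→P1 (8); capacity 4 + 8 = 12.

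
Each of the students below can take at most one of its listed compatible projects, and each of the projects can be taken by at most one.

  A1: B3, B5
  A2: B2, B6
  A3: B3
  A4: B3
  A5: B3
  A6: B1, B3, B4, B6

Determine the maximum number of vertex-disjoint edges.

4

Unit-capacity flow: source→left, listed edges, right→sink; max matching = max flow.
Augmenting path A1→B3 (+1); matched 1.
Augmenting path A2→B2 (+1); matched 2.
Augmenting path A6→B1 (+1); matched 3.
Augmenting path A3→B3→A1→B5 (+1); matched 4.
No augmenting path remains; maximum matching = 4.
König certificate: {A1, A2, A6, B3} is a vertex cover of size 4 (every listed pair touches it), so no matching can be larger.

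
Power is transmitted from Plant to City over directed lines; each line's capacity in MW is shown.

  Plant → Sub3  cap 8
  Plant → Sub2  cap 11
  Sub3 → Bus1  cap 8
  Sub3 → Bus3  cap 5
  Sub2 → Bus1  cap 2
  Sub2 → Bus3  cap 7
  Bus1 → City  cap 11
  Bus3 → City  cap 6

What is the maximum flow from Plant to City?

16

Augment Plant→Sub3→Bus1→City: bottleneck 8, flow now 8.
Augment Plant→Sub2→Bus1→City: bottleneck 2, flow now 10.
Augment Plant→Sub2→Bus3→City: bottleneck 6, flow now 16.
No augmenting path remains; maximum flow = 16.
In the residual graph, reachable from Plant: {Plant, Sub2, Bus3}.
Min-cut edges: Plant→Sub3 (8), Sub2→Bus1 (2), Bus3→City (6); capacity 8 + 2 + 6 = 16.
This cut is saturated, so no flow can exceed 16.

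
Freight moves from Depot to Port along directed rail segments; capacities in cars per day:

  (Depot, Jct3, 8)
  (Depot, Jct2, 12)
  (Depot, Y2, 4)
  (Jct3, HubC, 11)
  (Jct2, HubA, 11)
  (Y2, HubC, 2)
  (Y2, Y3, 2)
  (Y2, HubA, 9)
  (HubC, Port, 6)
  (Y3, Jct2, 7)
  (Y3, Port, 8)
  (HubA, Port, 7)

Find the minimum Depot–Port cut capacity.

Augment Depot→Jct3→HubC→Port: bottleneck 6, flow now 6.
Augment Depot→Jct2→HubA→Port: bottleneck 7, flow now 13.
Augment Depot→Y2→Y3→Port: bottleneck 2, flow now 15.
No augmenting path remains; maximum flow = 15.
By max-flow min-cut, the minimum cut capacity equals the max flow.
In the residual graph, reachable from Depot: {Depot, Jct3, Jct2, Y2, HubC, HubA}.
Min-cut edges: Y2→Y3 (2), HubC→Port (6), HubA→Port (7); capacity 2 + 6 + 7 = 15.

15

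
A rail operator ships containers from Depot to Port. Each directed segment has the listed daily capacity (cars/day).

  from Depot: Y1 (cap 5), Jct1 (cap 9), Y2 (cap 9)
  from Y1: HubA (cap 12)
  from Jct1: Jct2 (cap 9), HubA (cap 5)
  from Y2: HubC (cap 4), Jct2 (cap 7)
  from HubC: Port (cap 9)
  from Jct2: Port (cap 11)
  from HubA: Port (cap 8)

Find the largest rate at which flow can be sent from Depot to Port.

Augment Depot→Y1→HubA→Port: bottleneck 5, flow now 5.
Augment Depot→Jct1→Jct2→Port: bottleneck 9, flow now 14.
Augment Depot→Y2→HubC→Port: bottleneck 4, flow now 18.
Augment Depot→Y2→Jct2→Port: bottleneck 2, flow now 20.
Augment Depot→Y2→Jct2→Jct1→HubA→Port: bottleneck 3, flow now 23. (uses reverse residual edge)
No augmenting path remains; maximum flow = 23.
In the residual graph, reachable from Depot: {Depot}.
Min-cut edges: Depot→Y1 (5), Depot→Jct1 (9), Depot→Y2 (9); capacity 5 + 9 + 9 = 23.
This cut is saturated, so no flow can exceed 23.

23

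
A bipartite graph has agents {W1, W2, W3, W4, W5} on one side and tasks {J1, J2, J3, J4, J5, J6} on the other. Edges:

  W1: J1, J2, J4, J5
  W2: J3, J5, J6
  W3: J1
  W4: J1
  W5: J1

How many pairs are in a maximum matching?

3

Unit-capacity flow: source→left, listed edges, right→sink; max matching = max flow.
Augmenting path W1→J1 (+1); matched 1.
Augmenting path W2→J3 (+1); matched 2.
Augmenting path W3→J1→W1→J2 (+1); matched 3.
No augmenting path remains; maximum matching = 3.
König certificate: {W1, W2, J1} is a vertex cover of size 3 (every listed pair touches it), so no matching can be larger.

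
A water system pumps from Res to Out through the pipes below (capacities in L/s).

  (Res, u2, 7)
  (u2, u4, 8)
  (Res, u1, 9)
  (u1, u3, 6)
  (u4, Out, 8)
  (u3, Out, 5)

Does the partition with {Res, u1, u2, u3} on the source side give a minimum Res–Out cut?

No — its capacity is 13, but the minimum cut has capacity 12.

Given cut capacity: 8 + 5 = 13.
Augment Res→u1→u3→Out: bottleneck 5, flow now 5.
Augment Res→u2→u4→Out: bottleneck 7, flow now 12.
No augmenting path remains; maximum flow = 12.
In the residual graph, reachable from Res: {Res, u1, u3}.
Min-cut edges: Res→u2 (7), u3→Out (5); capacity 7 + 5 = 12.
Cut capacity 13 exceeds the max flow 12, so it is not minimum.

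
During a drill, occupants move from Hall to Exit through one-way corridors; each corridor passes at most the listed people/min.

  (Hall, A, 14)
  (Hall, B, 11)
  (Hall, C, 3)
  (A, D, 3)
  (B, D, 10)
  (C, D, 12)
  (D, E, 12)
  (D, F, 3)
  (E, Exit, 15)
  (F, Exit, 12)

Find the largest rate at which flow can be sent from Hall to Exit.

Augment Hall→A→D→E→Exit: bottleneck 3, flow now 3.
Augment Hall→B→D→E→Exit: bottleneck 9, flow now 12.
Augment Hall→B→D→F→Exit: bottleneck 1, flow now 13.
Augment Hall→C→D→F→Exit: bottleneck 2, flow now 15.
No augmenting path remains; maximum flow = 15.
In the residual graph, reachable from Hall: {Hall, A, B, C, D}.
Min-cut edges: D→E (12), D→F (3); capacity 12 + 3 = 15.
This cut is saturated, so no flow can exceed 15.

15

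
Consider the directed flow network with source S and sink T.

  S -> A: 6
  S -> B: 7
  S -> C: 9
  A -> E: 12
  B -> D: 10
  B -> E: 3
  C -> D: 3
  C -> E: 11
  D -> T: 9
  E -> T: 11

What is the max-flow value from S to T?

Augment S→A→E→T: bottleneck 6, flow now 6.
Augment S→B→D→T: bottleneck 7, flow now 13.
Augment S→C→D→T: bottleneck 2, flow now 15.
Augment S→C→E→T: bottleneck 5, flow now 20.
No augmenting path remains; maximum flow = 20.
In the residual graph, reachable from S: {S, A, B, C, D, E}.
Min-cut edges: D→T (9), E→T (11); capacity 9 + 11 = 20.
This cut is saturated, so no flow can exceed 20.

20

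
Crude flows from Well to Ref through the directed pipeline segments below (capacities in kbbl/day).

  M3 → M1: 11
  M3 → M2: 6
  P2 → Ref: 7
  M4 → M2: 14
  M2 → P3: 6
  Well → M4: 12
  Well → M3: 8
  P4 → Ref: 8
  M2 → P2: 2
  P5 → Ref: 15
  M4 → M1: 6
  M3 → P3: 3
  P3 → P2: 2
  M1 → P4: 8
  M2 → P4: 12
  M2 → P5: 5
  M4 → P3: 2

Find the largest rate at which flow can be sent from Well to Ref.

Augment Well→M3→M1→P4→Ref: bottleneck 8, flow now 8.
Augment Well→M4→M2→P2→Ref: bottleneck 2, flow now 10.
Augment Well→M4→M2→P5→Ref: bottleneck 5, flow now 15.
Augment Well→M4→P3→P2→Ref: bottleneck 2, flow now 17.
No augmenting path remains; maximum flow = 17.
In the residual graph, reachable from Well: {Well, M3, M4, M1, M2, P3, P4}.
Min-cut edges: M2→P2 (2), M2→P5 (5), P3→P2 (2), P4→Ref (8); capacity 2 + 5 + 2 + 8 = 17.
This cut is saturated, so no flow can exceed 17.

17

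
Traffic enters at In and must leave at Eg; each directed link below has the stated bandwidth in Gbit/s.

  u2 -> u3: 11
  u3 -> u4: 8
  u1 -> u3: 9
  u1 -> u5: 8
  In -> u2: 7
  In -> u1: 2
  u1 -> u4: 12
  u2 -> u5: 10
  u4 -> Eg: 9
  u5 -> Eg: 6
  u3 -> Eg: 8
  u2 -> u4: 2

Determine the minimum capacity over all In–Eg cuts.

9

Augment In→u1→u3→Eg: bottleneck 2, flow now 2.
Augment In→u2→u3→Eg: bottleneck 6, flow now 8.
Augment In→u2→u4→Eg: bottleneck 1, flow now 9.
No augmenting path remains; maximum flow = 9.
By max-flow min-cut, the minimum cut capacity equals the max flow.
In the residual graph, reachable from In: {In}.
Min-cut edges: In→u1 (2), In→u2 (7); capacity 2 + 7 = 9.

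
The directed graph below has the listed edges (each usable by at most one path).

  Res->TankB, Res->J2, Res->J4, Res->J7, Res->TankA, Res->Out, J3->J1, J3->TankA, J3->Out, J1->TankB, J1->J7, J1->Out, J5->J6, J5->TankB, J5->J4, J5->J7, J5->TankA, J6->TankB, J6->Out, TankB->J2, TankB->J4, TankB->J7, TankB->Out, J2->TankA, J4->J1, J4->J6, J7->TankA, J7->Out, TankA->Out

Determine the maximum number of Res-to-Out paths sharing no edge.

Assign every edge capacity 1; by Menger, the answer equals the max flow.
Path Res→Out (+1); total 1.
Path Res→TankB→Out (+1); total 2.
Path Res→J7→Out (+1); total 3.
Path Res→TankA→Out (+1); total 4.
Path Res→J4→J1→Out (+1); total 5.
No residual Res→Out path; max flow = 5.
Certifying cut of size 5: {Res→J4, Res→J7, Res→Out, Res→TankB, TankA→Out}.

5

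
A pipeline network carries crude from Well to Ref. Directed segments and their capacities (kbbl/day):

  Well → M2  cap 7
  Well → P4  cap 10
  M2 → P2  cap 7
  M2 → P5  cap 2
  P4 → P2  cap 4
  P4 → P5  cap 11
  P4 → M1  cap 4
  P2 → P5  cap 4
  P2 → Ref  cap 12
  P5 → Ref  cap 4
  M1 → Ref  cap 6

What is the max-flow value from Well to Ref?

17

Augment Well→M2→P2→Ref: bottleneck 7, flow now 7.
Augment Well→P4→P2→Ref: bottleneck 4, flow now 11.
Augment Well→P4→P5→Ref: bottleneck 4, flow now 15.
Augment Well→P4→M1→Ref: bottleneck 2, flow now 17.
No augmenting path remains; maximum flow = 17.
In the residual graph, reachable from Well: {Well}.
Min-cut edges: Well→M2 (7), Well→P4 (10); capacity 7 + 10 = 17.
This cut is saturated, so no flow can exceed 17.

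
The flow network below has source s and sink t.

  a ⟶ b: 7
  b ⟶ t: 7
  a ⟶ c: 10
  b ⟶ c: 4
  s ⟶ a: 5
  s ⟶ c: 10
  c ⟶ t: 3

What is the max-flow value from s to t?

Augment s→c→t: bottleneck 3, flow now 3.
Augment s→a→b→t: bottleneck 5, flow now 8.
No augmenting path remains; maximum flow = 8.
In the residual graph, reachable from s: {s, c}.
Min-cut edges: s→a (5), c→t (3); capacity 5 + 3 = 8.
This cut is saturated, so no flow can exceed 8.

8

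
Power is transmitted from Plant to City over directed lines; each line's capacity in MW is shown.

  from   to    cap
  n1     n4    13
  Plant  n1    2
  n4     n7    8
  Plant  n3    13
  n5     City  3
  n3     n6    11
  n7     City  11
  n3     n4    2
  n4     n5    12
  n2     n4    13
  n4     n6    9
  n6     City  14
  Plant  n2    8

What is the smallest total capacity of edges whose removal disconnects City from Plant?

23

Augment Plant→n3→n6→City: bottleneck 11, flow now 11.
Augment Plant→n1→n4→n5→City: bottleneck 2, flow now 13.
Augment Plant→n2→n4→n5→City: bottleneck 1, flow now 14.
Augment Plant→n2→n4→n6→City: bottleneck 3, flow now 17.
Augment Plant→n2→n4→n7→City: bottleneck 4, flow now 21.
Augment Plant→n3→n4→n7→City: bottleneck 2, flow now 23.
No augmenting path remains; maximum flow = 23.
By max-flow min-cut, the minimum cut capacity equals the max flow.
In the residual graph, reachable from Plant: {Plant}.
Min-cut edges: Plant→n1 (2), Plant→n2 (8), Plant→n3 (13); capacity 2 + 8 + 13 = 23.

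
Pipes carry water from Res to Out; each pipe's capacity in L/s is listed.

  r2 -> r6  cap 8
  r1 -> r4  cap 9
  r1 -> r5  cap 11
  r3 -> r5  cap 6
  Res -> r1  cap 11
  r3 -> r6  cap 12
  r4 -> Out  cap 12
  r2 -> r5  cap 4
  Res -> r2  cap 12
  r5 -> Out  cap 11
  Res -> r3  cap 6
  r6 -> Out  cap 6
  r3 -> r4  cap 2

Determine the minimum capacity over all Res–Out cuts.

Augment Res→r1→r4→Out: bottleneck 9, flow now 9.
Augment Res→r1→r5→Out: bottleneck 2, flow now 11.
Augment Res→r2→r5→Out: bottleneck 4, flow now 15.
Augment Res→r2→r6→Out: bottleneck 6, flow now 21.
Augment Res→r3→r4→Out: bottleneck 2, flow now 23.
Augment Res→r3→r5→Out: bottleneck 4, flow now 27.
No augmenting path remains; maximum flow = 27.
By max-flow min-cut, the minimum cut capacity equals the max flow.
In the residual graph, reachable from Res: {Res, r2, r6}.
Min-cut edges: Res→r1 (11), Res→r3 (6), r2→r5 (4), r6→Out (6); capacity 11 + 6 + 4 + 6 = 27.

27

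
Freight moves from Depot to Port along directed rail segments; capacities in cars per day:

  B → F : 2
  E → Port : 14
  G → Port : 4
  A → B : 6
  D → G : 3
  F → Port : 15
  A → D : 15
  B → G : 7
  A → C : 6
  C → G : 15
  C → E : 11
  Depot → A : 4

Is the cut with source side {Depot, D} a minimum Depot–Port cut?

No — its capacity is 7, but the minimum cut has capacity 4.

Given cut capacity: 4 + 3 = 7.
Augment Depot→A→B→F→Port: bottleneck 2, flow now 2.
Augment Depot→A→B→G→Port: bottleneck 2, flow now 4.
No augmenting path remains; maximum flow = 4.
In the residual graph, reachable from Depot: {Depot}.
Min-cut edges: Depot→A (4); capacity 4 = 4.
Cut capacity 7 exceeds the max flow 4, so it is not minimum.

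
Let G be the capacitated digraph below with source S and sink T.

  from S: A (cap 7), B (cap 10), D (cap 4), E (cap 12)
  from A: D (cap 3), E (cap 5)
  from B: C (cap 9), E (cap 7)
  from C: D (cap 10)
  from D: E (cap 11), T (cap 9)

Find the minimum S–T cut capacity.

9

Augment S→D→T: bottleneck 4, flow now 4.
Augment S→A→D→T: bottleneck 3, flow now 7.
Augment S→B→C→D→T: bottleneck 2, flow now 9.
No augmenting path remains; maximum flow = 9.
By max-flow min-cut, the minimum cut capacity equals the max flow.
In the residual graph, reachable from S: {S, A, B, C, D, E}.
Min-cut edges: D→T (9); capacity 9 = 9.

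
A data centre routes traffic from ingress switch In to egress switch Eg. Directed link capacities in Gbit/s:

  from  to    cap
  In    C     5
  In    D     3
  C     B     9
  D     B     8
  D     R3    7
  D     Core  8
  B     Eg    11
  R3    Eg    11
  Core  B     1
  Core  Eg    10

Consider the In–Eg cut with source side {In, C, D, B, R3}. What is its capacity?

Edges leaving {In, C, D, B, R3}: D→Core (8), B→Eg (11), R3→Eg (11).
Cut capacity = 8 + 11 + 11 = 30.

30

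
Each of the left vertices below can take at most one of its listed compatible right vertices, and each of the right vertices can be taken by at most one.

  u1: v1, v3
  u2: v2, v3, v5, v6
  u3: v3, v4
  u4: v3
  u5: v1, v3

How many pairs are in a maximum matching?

Unit-capacity flow: source→left, listed edges, right→sink; max matching = max flow.
Augmenting path u1→v1 (+1); matched 1.
Augmenting path u2→v2 (+1); matched 2.
Augmenting path u3→v3 (+1); matched 3.
Augmenting path u4→v3→u3→v4 (+1); matched 4.
No augmenting path remains; maximum matching = 4.
König certificate: {u2, u3, v1, v3} is a vertex cover of size 4 (every listed pair touches it), so no matching can be larger.

4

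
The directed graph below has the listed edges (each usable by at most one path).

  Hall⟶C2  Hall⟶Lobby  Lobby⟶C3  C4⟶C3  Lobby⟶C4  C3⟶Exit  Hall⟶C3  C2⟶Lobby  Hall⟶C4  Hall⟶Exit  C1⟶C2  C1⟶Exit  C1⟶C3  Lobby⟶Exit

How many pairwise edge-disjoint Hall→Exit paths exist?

Assign every edge capacity 1; by Menger, the answer equals the max flow.
Path Hall→Exit (+1); total 1.
Path Hall→Lobby→Exit (+1); total 2.
Path Hall→C3→Exit (+1); total 3.
No residual Hall→Exit path; max flow = 3.
Certifying cut of size 3: {C3→Exit, Hall→Exit, Lobby→Exit}.

3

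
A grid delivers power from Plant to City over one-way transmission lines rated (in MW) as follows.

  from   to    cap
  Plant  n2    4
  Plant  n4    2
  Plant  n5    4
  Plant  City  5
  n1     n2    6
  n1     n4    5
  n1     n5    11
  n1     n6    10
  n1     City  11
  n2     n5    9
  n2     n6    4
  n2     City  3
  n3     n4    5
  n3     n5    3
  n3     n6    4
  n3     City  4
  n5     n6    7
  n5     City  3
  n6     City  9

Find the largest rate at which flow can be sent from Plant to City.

13

Augment Plant→City: bottleneck 5, flow now 5.
Augment Plant→n2→City: bottleneck 3, flow now 8.
Augment Plant→n5→City: bottleneck 3, flow now 11.
Augment Plant→n2→n6→City: bottleneck 1, flow now 12.
Augment Plant→n5→n6→City: bottleneck 1, flow now 13.
No augmenting path remains; maximum flow = 13.
In the residual graph, reachable from Plant: {Plant, n4}.
Min-cut edges: Plant→n2 (4), Plant→n5 (4), Plant→City (5); capacity 4 + 4 + 5 = 13.
This cut is saturated, so no flow can exceed 13.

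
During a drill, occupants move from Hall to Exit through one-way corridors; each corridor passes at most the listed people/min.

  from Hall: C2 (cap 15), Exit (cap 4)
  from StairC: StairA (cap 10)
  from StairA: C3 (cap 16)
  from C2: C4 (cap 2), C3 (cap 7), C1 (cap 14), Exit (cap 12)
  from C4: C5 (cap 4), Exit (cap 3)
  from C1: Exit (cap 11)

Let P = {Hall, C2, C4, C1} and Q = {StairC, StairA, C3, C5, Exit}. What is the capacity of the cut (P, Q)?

Edges leaving {Hall, C2, C4, C1}: Hall→Exit (4), C2→C3 (7), C2→Exit (12), C4→C5 (4), C4→Exit (3), C1→Exit (11).
Cut capacity = 4 + 7 + 12 + 4 + 3 + 11 = 41.

41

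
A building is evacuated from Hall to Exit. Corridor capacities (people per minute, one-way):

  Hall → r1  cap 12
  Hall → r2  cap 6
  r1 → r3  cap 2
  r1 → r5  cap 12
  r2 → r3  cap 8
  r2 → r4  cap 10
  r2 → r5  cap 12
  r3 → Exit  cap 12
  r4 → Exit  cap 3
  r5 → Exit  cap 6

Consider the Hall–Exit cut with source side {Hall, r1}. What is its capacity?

20

Edges leaving {Hall, r1}: Hall→r2 (6), r1→r3 (2), r1→r5 (12).
Cut capacity = 6 + 2 + 12 = 20.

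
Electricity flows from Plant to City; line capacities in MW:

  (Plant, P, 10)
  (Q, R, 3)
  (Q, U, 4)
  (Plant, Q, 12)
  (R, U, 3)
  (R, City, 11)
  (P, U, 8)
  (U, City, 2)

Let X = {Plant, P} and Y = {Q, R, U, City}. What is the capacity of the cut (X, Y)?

20

Edges leaving {Plant, P}: Plant→Q (12), P→U (8).
Cut capacity = 12 + 8 = 20.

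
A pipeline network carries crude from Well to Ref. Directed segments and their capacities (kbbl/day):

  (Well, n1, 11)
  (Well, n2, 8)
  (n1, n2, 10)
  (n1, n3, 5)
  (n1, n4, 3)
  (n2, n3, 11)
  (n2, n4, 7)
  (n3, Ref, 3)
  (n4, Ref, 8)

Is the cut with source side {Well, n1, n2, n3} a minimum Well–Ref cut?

Given cut capacity: 3 + 7 + 3 = 13.
Augment Well→n1→n3→Ref: bottleneck 3, flow now 3.
Augment Well→n1→n4→Ref: bottleneck 3, flow now 6.
Augment Well→n2→n4→Ref: bottleneck 5, flow now 11.
No augmenting path remains; maximum flow = 11.
In the residual graph, reachable from Well: {Well, n1, n2, n3, n4}.
Min-cut edges: n3→Ref (3), n4→Ref (8); capacity 3 + 8 = 11.
Cut capacity 13 exceeds the max flow 11, so it is not minimum.

No — its capacity is 13, but the minimum cut has capacity 11.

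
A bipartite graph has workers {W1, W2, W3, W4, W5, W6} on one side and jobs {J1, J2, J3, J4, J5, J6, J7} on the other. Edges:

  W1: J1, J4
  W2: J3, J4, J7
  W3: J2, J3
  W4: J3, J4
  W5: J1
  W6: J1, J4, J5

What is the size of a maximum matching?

Unit-capacity flow: source→left, listed edges, right→sink; max matching = max flow.
Augmenting path W1→J1 (+1); matched 1.
Augmenting path W2→J3 (+1); matched 2.
Augmenting path W3→J2 (+1); matched 3.
Augmenting path W4→J4 (+1); matched 4.
Augmenting path W6→J5 (+1); matched 5.
Augmenting path W5→J1→W1→J4→W4→J3→W2→J7 (+1); matched 6.
No augmenting path remains; maximum matching = 6.
König certificate: {W1, W2, W3, W4, W5, W6} is a vertex cover of size 6 (every listed pair touches it), so no matching can be larger.

6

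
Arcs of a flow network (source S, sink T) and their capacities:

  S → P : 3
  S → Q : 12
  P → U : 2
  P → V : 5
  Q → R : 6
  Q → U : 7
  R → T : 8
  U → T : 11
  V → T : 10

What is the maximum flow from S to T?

Augment S→P→U→T: bottleneck 2, flow now 2.
Augment S→P→V→T: bottleneck 1, flow now 3.
Augment S→Q→R→T: bottleneck 6, flow now 9.
Augment S→Q→U→T: bottleneck 6, flow now 15.
No augmenting path remains; maximum flow = 15.
In the residual graph, reachable from S: {S}.
Min-cut edges: S→P (3), S→Q (12); capacity 3 + 12 = 15.
This cut is saturated, so no flow can exceed 15.

15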